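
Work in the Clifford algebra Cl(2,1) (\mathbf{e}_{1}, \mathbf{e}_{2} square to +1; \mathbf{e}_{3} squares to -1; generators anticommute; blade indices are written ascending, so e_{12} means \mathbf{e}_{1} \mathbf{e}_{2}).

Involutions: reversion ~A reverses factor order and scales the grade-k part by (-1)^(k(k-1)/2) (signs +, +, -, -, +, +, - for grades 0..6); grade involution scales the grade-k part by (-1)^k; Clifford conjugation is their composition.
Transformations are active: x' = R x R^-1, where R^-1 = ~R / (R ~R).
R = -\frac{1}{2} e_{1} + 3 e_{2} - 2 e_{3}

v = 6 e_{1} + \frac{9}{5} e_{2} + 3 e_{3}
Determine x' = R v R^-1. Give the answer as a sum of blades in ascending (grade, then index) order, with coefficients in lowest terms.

~R = -\frac{1}{2} e_{1} + 3 e_{2} - 2 e_{3}, and R ~R = \frac{21}{4}, so R^-1 = ~R / (\frac{21}{4}).
R v = \frac{42}{5} - \frac{189}{10} e_{12} + \frac{21}{2} e_{13} + \frac{63}{5} e_{23}
Answer: -\frac{38}{5} e_{1} + \frac{39}{5} e_{2} - \frac{47}{5} e_{3}


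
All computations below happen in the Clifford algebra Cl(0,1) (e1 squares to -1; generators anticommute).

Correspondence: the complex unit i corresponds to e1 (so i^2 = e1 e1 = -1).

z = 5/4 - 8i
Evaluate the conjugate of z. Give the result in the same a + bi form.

In blades: z = 5/4 - 8*e1.
Conjugation here is Clifford conjugation: the scalar is fixed and the grade-1 and grade-2 blades all flip sign, giving 5/4 + 8*e1; translating back:
Answer: 5/4 + 8i


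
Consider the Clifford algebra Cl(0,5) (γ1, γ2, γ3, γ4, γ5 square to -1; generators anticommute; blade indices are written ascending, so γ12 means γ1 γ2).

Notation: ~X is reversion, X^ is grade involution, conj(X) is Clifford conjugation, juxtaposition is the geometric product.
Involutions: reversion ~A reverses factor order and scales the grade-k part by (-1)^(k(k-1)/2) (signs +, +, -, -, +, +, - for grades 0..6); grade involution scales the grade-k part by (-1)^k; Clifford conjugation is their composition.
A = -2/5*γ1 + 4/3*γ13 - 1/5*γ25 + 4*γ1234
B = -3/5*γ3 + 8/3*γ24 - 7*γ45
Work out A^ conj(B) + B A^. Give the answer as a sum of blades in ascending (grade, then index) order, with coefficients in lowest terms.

first term: -4/5*γ1 - 782/75*γ13 - 7/5*γ24 - 8/15*γ45 + 4/3*γ124 + 14/5*γ145 + 3/25*γ235 + 32/9*γ1234 - 28*γ1235 + 28/3*γ1345
second term: -4/5*γ1 + 818/75*γ13 - 7/5*γ24 - 8/15*γ45 + 52/15*γ124 - 14/5*γ145 - 3/25*γ235 - 32/9*γ1234 - 28*γ1235 - 28/3*γ1345
Answer: -8/5*γ1 + 12/25*γ13 - 14/5*γ24 - 16/15*γ45 + 24/5*γ124 - 56*γ1235


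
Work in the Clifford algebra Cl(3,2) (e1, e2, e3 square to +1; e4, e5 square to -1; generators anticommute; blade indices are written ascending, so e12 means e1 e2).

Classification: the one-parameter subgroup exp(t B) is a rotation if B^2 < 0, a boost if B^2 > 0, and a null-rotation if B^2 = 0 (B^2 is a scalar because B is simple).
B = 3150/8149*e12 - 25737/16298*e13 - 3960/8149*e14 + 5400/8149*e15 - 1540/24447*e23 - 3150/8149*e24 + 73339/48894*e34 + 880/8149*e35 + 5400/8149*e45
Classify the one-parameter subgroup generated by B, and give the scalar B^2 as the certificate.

B^2 term by term: the squares give (3150/8149)^2*(e12)^2 + (-25737/16298)^2*(e13)^2 + (-3960/8149)^2*(e14)^2 + (5400/8149)^2*(e15)^2 + (-1540/24447)^2*(e23)^2 + (-3150/8149)^2*(e24)^2 + (73339/48894)^2*(e34)^2 + (880/8149)^2*(e35)^2 + (5400/8149)^2*(e45)^2 = 9922500/66406201*(-1) + 662393169/265624804*(-1) + 15681600/66406201*(+1) + 29160000/66406201*(+1) + 2371600/597655809*(-1) + 9922500/66406201*(+1) + 5378608921/2390623236*(+1) + 774400/66406201*(+1) + 29160000/66406201*(-1) = 0 (each basis 2-blade squares to minus the product of its generators' squares); cross terms between blades sharing an index anticommute and cancel; the commuting (index-disjoint) pairs give grade-4 terms 2*c*c'*(blade product), which cancel blade by blade — e1234: 77005950/66406201 - 81071550/66406201 + 4065600/66406201 = 0; e1235: 5544000/66406201 - 5544000/66406201 = 0; e1245: 34020000/66406201 - 34020000/66406201 = 0; e1345: -138979800/66406201 + 6969600/66406201 + 132010200/66406201 = 0; e2345: -5544000/66406201 + 5544000/66406201 = 0 — confirming B is simple. So B^2 = 0.
Answer: null-rotation, certificate B^2 = 0. Because 0 is invariant under every versor sandwich, the classification follows from its sign alone.


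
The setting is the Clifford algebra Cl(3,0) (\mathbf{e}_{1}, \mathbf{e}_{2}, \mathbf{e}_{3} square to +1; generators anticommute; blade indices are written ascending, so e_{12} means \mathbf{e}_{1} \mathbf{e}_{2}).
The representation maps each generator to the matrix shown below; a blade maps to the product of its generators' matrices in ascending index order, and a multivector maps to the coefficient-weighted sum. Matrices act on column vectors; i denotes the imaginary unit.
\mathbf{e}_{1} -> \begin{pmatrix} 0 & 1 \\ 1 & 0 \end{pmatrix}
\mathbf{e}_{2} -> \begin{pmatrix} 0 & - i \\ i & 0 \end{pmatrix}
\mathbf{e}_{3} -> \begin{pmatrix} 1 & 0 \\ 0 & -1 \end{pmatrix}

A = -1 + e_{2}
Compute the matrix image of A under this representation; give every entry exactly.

M = (-1)*1 + (1)*rho(e_{2}), summed entrywise (1 is the identity matrix):
Answer: \begin{pmatrix} -1 & - i \\ i & -1 \end{pmatrix}


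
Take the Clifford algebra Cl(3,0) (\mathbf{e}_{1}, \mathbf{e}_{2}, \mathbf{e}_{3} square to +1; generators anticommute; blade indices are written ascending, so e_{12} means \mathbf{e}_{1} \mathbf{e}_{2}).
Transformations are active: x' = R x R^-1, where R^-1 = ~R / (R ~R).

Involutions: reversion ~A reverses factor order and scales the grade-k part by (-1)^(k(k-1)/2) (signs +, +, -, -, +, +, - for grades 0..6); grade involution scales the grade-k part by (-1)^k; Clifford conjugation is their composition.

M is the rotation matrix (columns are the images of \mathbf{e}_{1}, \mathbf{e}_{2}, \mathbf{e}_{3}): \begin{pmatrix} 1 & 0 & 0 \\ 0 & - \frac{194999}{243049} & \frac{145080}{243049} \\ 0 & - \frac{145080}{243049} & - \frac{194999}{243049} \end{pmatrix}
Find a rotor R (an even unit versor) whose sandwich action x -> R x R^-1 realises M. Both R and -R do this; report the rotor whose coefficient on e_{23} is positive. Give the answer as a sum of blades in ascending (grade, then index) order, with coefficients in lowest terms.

Method: write R = a + b12*e_{12} + b13*e_{13} + b23*e_{23} with a^2 + b12^2 + b13^2 + b23^2 = 1 (so R^-1 = ~R). Expanding the columns R e_j ~R gives tr M = 4a^2 - 1 and, from the antisymmetric part, M21 - M12 = -4a*b12, M13 - M31 = 4a*b13, M32 - M23 = -4a*b23.
Here tr M = -\frac{146949}{243049}, so a^2 = (1 + tr M)/4 = \frac{24025}{243049} and a = ±\frac{155}{493}. Taking a = \frac{155}{493}: M21 - M12 = 0, M13 - M31 = 0, M32 - M23 = -\frac{290160}{243049}, giving b12 = 0, b13 = 0, b23 = \frac{468}{493}, i.e. R = \frac{155}{493} + \frac{468}{493} e_{23}.
Its e_{23} coefficient is already positive.
Answer: \frac{155}{493} + \frac{468}{493} e_{23}. Key observation: the double cover Spin(3) -> SO(3) sends R and -R to the same matrix (trace -\frac{146949}{243049} here), so the stated sign of the e_{23} coefficient is what selects one sheet.


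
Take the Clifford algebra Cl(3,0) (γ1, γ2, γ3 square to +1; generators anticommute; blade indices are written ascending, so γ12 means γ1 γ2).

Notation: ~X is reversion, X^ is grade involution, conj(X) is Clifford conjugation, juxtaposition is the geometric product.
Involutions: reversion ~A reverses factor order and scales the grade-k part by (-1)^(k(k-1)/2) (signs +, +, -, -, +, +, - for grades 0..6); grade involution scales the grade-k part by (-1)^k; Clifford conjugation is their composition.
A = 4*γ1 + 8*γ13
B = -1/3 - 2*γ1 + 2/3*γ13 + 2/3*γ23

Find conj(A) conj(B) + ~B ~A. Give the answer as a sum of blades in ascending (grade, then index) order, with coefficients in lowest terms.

first term: -40/3 + 4/3*γ1 + 56/3*γ3 - 16/3*γ12 + 8/3*γ13 + 8/3*γ123
second term: -40/3 - 4/3*γ1 + 56/3*γ3 + 16/3*γ12 + 8/3*γ13 - 8/3*γ123
Answer: -80/3 + 112/3*γ3 + 16/3*γ13


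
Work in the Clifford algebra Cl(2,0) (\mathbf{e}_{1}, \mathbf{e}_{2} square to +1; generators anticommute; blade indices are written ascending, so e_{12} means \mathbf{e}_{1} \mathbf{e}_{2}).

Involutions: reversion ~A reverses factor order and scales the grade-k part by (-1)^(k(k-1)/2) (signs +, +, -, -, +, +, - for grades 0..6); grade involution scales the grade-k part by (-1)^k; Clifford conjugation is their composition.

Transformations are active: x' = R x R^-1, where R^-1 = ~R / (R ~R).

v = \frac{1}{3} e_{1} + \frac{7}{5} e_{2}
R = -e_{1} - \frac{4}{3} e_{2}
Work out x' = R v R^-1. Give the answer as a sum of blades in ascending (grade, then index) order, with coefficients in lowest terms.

~R = -e_{1} - \frac{4}{3} e_{2}, and R ~R = \frac{25}{9}, so R^-1 = ~R / (\frac{25}{9}).
R v = -\frac{11}{5} - \frac{43}{45} e_{12}
Answer: \frac{469}{375} e_{1} + \frac{89}{125} e_{2}


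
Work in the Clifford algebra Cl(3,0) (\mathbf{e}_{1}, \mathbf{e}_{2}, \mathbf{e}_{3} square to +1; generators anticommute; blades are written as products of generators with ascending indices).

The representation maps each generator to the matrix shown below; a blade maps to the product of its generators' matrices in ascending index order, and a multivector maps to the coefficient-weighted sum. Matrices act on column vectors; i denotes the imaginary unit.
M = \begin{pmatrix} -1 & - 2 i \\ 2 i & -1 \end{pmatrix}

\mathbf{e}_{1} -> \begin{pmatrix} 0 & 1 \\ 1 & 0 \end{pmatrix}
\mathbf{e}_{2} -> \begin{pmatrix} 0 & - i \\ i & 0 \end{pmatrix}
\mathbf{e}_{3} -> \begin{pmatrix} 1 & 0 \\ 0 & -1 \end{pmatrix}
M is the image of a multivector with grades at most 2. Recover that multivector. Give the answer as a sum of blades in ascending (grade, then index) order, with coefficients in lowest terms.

Method: 1, rho(e_{1}), rho(e_{2}), rho(e_{3}) form a trace-orthogonal basis of the 2x2 complex matrices (tr(X Y) = 2 if X = Y, else 0), so M = m0*1 + m1*rho(e_{1}) + m2*rho(e_{2}) + m3*rho(e_{3}) with m0 = tr(M)/2 = -1, m1 = tr(M rho(e_{1}))/2 = 0, m2 = tr(M rho(e_{2}))/2 = 2, m3 = tr(M rho(e_{3}))/2 = 0.
Multiplying table entries, the bivector images are rho(e_{1} e_{2}) = i*rho(e_{3}), rho(e_{1} e_{3}) = -i*rho(e_{2}), rho(e_{2} e_{3}) = i*rho(e_{1}); with real blade coefficients the real parts of m0..m3 are the coefficients of 1, e_{1}, e_{2}, e_{3} and the imaginary parts give the bivectors (e_{2} e_{3}: Im m1, e_{1} e_{3}: -Im m2, e_{1} e_{2}: Im m3).
Answer: -1 + 2 e_{2}


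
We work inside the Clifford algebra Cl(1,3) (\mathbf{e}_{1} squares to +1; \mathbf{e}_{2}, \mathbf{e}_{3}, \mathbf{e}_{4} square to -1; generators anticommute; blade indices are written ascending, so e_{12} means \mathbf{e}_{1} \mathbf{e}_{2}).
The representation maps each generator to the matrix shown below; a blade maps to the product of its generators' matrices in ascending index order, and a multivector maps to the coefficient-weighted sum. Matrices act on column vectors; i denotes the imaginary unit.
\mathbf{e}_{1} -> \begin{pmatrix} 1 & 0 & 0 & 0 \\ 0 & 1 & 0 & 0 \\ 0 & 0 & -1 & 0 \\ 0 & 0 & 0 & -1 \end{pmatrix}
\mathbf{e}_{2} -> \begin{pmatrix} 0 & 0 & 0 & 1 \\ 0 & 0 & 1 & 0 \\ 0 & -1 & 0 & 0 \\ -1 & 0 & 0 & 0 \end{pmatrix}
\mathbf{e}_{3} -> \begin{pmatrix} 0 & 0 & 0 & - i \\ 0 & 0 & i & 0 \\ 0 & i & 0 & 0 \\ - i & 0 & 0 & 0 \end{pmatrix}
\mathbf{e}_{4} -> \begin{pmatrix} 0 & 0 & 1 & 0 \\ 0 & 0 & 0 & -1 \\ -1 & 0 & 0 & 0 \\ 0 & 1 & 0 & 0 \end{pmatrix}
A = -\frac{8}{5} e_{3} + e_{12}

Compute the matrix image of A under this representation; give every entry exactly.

Bivector images (products of the table entries): rho(e_{12}) = rho(\mathbf{e}_{1})rho(\mathbf{e}_{2}) = \begin{pmatrix} 0 & 0 & 0 & 1 \\ 0 & 0 & 1 & 0 \\ 0 & 1 & 0 & 0 \\ 1 & 0 & 0 & 0 \end{pmatrix}.
M = (-\frac{8}{5})*rho(e_{3}) + (1)*rho(e_{12}), summed entrywise:
Answer: \begin{pmatrix} 0 & 0 & 0 & 1 + \frac{8 i}{5} \\ 0 & 0 & 1 - \frac{8 i}{5} & 0 \\ 0 & 1 - \frac{8 i}{5} & 0 & 0 \\ 1 + \frac{8 i}{5} & 0 & 0 & 0 \end{pmatrix}


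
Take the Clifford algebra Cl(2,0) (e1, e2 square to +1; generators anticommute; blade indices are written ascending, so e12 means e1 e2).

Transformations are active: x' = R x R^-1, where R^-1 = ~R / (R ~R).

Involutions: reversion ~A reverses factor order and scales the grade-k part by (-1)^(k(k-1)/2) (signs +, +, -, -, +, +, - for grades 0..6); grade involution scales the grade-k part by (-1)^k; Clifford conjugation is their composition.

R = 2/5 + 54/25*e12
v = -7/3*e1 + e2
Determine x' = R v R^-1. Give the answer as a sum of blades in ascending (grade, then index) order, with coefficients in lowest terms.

~R = 2/5 - 54/25*e12, and R ~R = 3016/625, so R^-1 = ~R / (3016/625).
R v = 92/75*e1 + 136/25*e2
Answer: 2869/1131*e1 - 37/377*e2


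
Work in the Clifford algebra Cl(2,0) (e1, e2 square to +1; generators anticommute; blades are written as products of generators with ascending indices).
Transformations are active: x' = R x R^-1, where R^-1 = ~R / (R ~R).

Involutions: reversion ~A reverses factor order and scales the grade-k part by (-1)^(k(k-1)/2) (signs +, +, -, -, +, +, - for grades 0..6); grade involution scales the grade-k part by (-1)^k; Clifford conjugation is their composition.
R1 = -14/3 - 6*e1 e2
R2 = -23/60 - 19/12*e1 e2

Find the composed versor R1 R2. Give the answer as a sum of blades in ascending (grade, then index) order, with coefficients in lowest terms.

Distribute over the terms of R1 (each basis-blade product reordered to ascending indices, repeated generators contracted through their squares):
(-14/3) R2 = 161/90 + 133/18*e1 e2
(-6*e1 e2) R2 = -19/2 + 23/10*e1 e2
Summing the partial products and collecting blades:
Answer: -347/45 + 436/45*e1 e2


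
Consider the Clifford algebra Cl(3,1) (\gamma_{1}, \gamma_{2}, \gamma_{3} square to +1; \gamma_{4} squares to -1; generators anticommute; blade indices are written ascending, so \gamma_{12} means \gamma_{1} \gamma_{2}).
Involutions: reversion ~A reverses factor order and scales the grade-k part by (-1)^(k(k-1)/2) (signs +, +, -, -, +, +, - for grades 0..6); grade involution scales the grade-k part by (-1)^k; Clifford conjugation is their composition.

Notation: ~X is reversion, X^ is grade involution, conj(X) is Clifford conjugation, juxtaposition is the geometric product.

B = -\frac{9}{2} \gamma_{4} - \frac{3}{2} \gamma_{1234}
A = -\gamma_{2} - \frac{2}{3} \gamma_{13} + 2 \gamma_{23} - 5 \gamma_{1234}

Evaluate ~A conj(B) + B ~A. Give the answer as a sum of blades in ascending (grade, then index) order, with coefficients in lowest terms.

first term: -\frac{15}{2} - 3 \gamma_{14} - \frac{11}{2} \gamma_{24} + \frac{45}{2} \gamma_{123} + \frac{3}{2} \gamma_{134} - 9 \gamma_{234}
second term: -\frac{15}{2} - 3 \gamma_{14} - \frac{11}{2} \gamma_{24} + \frac{45}{2} \gamma_{123} - \frac{3}{2} \gamma_{134} + 9 \gamma_{234}
Answer: -15 - 6 \gamma_{14} - 11 \gamma_{24} + 45 \gamma_{123}


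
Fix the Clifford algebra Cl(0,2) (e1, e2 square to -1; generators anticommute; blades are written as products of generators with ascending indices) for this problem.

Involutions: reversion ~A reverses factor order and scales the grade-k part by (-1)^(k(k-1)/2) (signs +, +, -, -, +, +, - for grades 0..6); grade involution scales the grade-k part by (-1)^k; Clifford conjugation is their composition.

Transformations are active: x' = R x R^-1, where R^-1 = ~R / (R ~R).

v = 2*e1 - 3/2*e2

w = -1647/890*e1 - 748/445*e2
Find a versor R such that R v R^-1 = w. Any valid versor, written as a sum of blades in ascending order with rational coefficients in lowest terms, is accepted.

Sketch: the shared square -25/4 makes R = v + w = 133/890*e1 - 2831/890*e2 the natural versor; its sandwich fixes that direction, negates (v - w)/2, and sends v to w.
Answer: 133/890*e1 - 2831/890*e2


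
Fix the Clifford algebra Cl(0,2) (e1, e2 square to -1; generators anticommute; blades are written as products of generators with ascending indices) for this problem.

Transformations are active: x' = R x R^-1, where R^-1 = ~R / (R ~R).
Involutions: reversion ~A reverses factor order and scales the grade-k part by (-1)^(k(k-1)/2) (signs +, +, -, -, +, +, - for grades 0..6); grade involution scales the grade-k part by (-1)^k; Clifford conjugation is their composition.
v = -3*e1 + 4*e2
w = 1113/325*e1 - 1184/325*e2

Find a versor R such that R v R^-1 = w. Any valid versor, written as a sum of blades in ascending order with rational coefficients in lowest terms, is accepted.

R = v + w = 138/325*e1 + 116/325*e2 works: the equal norms (-25) guarantee its sandwich swaps v into w.
Answer: 138/325*e1 + 116/325*e2


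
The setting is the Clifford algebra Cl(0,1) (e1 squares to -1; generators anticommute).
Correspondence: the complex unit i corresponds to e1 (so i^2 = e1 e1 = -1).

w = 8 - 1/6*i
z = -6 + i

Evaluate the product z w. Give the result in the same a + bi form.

In blades: z = -6 + e1, w = 8 - 1/6*e1.
Distribute z over w term by term (generator squares from the signature, products reordered to ascending indices): (-6)*w = -48 + e1; (e1)*w = 1/6 + 8*e1.
Sum: -287/6 + 9*e1; translating back through the correspondence:
Answer: -287/6 + 9i


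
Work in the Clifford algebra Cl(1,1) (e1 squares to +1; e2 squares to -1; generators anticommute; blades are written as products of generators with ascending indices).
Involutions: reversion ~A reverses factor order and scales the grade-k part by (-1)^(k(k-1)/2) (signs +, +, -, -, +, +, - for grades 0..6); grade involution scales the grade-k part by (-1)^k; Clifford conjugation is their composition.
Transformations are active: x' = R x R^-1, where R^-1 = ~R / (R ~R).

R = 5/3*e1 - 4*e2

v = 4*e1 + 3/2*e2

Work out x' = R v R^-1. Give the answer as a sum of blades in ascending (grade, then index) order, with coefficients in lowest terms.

~R = 5/3*e1 - 4*e2, and R ~R = -119/9, so R^-1 = ~R / (-119/9).
R v = 38/3 + 37/2*e1 e2
Answer: -856/119*e1 + 1467/238*e2


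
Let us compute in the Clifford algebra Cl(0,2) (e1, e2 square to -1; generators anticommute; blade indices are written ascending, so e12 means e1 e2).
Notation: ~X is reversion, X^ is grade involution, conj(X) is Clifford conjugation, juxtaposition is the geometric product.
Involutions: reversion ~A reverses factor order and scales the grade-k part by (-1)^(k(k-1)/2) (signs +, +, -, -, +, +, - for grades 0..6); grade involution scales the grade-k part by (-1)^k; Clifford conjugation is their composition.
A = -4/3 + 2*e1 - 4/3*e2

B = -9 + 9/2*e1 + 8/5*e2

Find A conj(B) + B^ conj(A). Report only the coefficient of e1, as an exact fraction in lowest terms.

first term: 283/15 - 12*e1 + 212/15*e2 - 46/5*e12
second term: 77/15 + 24*e1 - 148/15*e2 - 46/5*e12
Answer: 12


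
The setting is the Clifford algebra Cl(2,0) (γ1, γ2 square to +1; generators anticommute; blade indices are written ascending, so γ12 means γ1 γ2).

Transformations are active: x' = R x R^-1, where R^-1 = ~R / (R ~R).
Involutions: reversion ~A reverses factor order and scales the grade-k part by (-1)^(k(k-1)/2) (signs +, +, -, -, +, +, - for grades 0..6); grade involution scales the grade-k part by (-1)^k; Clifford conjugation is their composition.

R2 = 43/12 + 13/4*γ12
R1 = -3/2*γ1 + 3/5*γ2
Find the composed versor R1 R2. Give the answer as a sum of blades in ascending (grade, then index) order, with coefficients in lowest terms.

Distribute over the terms of R1 (each basis-blade product reordered to ascending indices, repeated generators contracted through their squares):
(-3/2*γ1) R2 = -43/8*γ1 - 39/8*γ2
(3/5*γ2) R2 = -39/20*γ1 + 43/20*γ2
Summing the partial products and collecting blades:
Answer: -293/40*γ1 - 109/40*γ2


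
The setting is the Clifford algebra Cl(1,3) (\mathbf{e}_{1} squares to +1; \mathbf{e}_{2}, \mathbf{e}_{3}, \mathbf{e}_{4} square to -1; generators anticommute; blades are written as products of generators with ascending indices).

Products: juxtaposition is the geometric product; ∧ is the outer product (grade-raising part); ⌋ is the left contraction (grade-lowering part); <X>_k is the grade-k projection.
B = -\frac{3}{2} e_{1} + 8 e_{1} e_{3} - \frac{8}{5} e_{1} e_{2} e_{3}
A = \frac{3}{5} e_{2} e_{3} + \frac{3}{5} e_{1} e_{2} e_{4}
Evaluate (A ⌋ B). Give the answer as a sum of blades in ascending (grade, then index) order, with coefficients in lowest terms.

step 1: \frac{24}{25} e_{1}
Answer: \frac{24}{25} e_{1}


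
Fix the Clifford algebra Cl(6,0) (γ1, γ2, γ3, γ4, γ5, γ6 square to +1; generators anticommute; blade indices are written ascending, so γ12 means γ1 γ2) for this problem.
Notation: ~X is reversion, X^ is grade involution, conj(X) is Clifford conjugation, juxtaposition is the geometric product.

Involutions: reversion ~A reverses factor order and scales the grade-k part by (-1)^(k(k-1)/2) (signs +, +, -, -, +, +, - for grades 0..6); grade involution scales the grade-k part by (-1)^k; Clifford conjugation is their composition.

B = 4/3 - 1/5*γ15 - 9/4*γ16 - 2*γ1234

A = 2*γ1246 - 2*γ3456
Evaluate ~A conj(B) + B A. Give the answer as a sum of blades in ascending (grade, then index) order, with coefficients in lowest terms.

first term: -9/2*γ24 - 4*γ36 + 8/3*γ1246 - 4*γ1256 - 9/2*γ1345 + 2/5*γ1346 + 2/5*γ2456 - 8/3*γ3456
second term: 9/2*γ24 + 4*γ36 + 8/3*γ1246 - 4*γ1256 - 9/2*γ1345 + 2/5*γ1346 + 2/5*γ2456 - 8/3*γ3456
Answer: 16/3*γ1246 - 8*γ1256 - 9*γ1345 + 4/5*γ1346 + 4/5*γ2456 - 16/3*γ3456


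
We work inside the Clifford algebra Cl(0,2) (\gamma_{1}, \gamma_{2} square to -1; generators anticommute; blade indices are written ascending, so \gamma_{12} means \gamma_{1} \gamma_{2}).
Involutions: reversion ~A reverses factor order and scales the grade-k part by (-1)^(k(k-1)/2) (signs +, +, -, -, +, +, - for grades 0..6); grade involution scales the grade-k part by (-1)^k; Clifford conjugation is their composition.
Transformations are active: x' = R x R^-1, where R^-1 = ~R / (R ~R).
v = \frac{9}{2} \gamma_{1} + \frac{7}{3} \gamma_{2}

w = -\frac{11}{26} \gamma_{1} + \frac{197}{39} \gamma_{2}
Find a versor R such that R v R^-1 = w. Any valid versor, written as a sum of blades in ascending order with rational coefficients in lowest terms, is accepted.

A norm check does it: q(v) = q(w) = -\frac{925}{36}, hence R = v + w = \frac{53}{13} \gamma_{1} + \frac{96}{13} \gamma_{2} realises the map — parallel part kept, (v - w)/2 negated, v carried to w.
Answer: \frac{53}{13} \gamma_{1} + \frac{96}{13} \gamma_{2}


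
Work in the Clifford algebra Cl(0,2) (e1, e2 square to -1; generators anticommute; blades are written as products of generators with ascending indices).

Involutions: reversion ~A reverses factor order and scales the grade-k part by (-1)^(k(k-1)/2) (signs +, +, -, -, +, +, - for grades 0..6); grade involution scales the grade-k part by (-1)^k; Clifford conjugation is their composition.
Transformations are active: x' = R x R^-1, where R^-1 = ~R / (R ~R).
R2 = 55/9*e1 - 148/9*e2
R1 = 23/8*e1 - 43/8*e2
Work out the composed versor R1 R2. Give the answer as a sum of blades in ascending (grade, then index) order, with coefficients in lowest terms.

Distribute over the terms of R1 (each basis-blade product reordered to ascending indices, repeated generators contracted through their squares):
(23/8*e1) R2 = -1265/72 - 851/18*e1 e2
(-43/8*e2) R2 = -1591/18 + 2365/72*e1 e2
Summing the partial products and collecting blades:
Answer: -2543/24 - 1039/72*e1 e2


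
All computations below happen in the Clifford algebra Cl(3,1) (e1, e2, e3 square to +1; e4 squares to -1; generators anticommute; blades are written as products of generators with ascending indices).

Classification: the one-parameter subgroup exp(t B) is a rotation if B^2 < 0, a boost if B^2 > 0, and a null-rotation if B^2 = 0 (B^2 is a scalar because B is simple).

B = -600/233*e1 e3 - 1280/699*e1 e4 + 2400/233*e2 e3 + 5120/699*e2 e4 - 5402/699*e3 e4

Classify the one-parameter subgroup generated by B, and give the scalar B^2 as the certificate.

B^2 term by term: the squares give (-600/233)^2*(e1 e3)^2 + (-1280/699)^2*(e1 e4)^2 + (2400/233)^2*(e2 e3)^2 + (5120/699)^2*(e2 e4)^2 + (-5402/699)^2*(e3 e4)^2 = 360000/54289*(-1) + 1638400/488601*(+1) + 5760000/54289*(-1) + 26214400/488601*(+1) + 29181604/488601*(+1) = 4 (each basis 2-blade squares to minus the product of its generators' squares); cross terms between blades sharing an index anticommute and cancel; the commuting (index-disjoint) pairs give grade-4 terms 2*c*c'*(blade product), which cancel blade by blade — e1 e2 e3 e4: 2048000/54289 - 2048000/54289 = 0 — confirming B is simple. So B^2 = 4.
Answer: boost, certificate B^2 = 4. B^2 = 4 is basis-independent, so its sign is the whole story.


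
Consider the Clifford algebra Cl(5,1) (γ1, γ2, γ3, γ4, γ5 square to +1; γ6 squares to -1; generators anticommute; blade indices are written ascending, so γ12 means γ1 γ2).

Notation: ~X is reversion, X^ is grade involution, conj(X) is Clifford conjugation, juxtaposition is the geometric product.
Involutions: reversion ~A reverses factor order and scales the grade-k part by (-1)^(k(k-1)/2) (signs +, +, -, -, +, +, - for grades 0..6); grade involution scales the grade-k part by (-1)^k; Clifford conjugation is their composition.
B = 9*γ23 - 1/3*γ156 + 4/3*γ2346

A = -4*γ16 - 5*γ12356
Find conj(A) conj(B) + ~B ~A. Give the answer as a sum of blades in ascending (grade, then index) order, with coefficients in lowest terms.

first term: 4/3*γ5 - 5/3*γ23 + 20/3*γ145 + 45*γ156 + 16/3*γ1234 - 36*γ1236
second term: -4/3*γ5 - 5/3*γ23 + 20/3*γ145 - 45*γ156 - 16/3*γ1234 - 36*γ1236
Answer: -10/3*γ23 + 40/3*γ145 - 72*γ1236


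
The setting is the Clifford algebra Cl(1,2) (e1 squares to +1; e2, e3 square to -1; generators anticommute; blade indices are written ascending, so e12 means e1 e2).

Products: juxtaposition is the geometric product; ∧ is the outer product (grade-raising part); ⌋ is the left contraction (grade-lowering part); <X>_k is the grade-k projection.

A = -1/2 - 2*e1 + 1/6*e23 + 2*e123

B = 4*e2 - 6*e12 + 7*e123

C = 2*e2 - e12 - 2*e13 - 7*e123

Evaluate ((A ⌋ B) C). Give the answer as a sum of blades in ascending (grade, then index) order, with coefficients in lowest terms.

step 1: -14 - 7/6*e1 + 10*e2 + 3*e12 - 14*e23 - 7/2*e123
step 2: -95/2 - 114*e1 - 203/6*e2 - 259/6*e3 - 49/3*e12 - 35*e13 + 85/6*e23 + 118*e123
Answer: -95/2 - 114*e1 - 203/6*e2 - 259/6*e3 - 49/3*e12 - 35*e13 + 85/6*e23 + 118*e123


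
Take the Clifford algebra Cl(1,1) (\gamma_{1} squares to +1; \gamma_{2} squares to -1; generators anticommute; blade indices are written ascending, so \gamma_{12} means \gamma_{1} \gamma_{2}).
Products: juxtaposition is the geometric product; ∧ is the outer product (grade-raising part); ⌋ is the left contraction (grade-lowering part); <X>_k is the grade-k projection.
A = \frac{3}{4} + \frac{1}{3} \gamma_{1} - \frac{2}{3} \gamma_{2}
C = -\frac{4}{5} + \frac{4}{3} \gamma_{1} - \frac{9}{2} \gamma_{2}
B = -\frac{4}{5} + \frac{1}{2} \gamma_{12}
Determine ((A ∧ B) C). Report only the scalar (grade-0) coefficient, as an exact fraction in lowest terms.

step 1: -\frac{3}{5} - \frac{4}{15} \gamma_{1} + \frac{8}{15} \gamma_{2} + \frac{3}{8} \gamma_{12}
step 2: \frac{568}{225} + \frac{1321}{1200} \gamma_{1} + \frac{133}{75} \gamma_{2} + \frac{17}{90} \gamma_{12}
Answer: \frac{568}{225}


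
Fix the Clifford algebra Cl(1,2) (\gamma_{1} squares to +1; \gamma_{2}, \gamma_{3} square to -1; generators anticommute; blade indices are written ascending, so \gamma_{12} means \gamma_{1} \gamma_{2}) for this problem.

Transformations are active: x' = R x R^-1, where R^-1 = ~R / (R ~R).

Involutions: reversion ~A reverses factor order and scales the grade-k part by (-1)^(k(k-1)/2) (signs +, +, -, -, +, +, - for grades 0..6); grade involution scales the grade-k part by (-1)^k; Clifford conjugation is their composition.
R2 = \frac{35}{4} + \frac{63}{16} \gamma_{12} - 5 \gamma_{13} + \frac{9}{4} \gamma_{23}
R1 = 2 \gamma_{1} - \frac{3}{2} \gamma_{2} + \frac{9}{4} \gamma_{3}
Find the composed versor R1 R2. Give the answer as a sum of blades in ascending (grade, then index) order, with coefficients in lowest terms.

Distribute over the terms of R1 (each basis-blade product reordered to ascending indices, repeated generators contracted through their squares):
(2 \gamma_{1}) R2 = \frac{35}{2} \gamma_{1} + \frac{63}{8} \gamma_{2} - 10 \gamma_{3} + \frac{9}{2} \gamma_{123}
(-\frac{3}{2} \gamma_{2}) R2 = -\frac{189}{32} \gamma_{1} - \frac{105}{8} \gamma_{2} + \frac{27}{8} \gamma_{3} - \frac{15}{2} \gamma_{123}
(\frac{9}{4} \gamma_{3}) R2 = -\frac{45}{4} \gamma_{1} + \frac{81}{16} \gamma_{2} + \frac{315}{16} \gamma_{3} + \frac{567}{64} \gamma_{123}
Summing the partial products and collecting blades:
Answer: \frac{11}{32} \gamma_{1} - \frac{3}{16} \gamma_{2} + \frac{209}{16} \gamma_{3} + \frac{375}{64} \gamma_{123}


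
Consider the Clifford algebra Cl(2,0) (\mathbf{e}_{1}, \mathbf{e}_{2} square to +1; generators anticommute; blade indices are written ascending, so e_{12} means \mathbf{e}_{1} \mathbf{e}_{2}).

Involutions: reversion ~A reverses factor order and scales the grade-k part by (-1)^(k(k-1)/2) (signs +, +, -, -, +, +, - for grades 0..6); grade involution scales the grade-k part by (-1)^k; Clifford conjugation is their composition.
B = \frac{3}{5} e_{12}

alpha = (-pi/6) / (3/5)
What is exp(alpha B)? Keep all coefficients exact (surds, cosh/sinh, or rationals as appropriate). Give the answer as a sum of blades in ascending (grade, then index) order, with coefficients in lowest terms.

B^2 = (\frac{3}{5})^2*(e_{12})^2 = \frac{9}{25}*(-1) = -\frac{9}{25} (a basis 2-blade squares to minus the product of its generators' squares).
B^2 = -\frac{9}{25} — circular case — the even/odd split gives cos and sin: l = \frac{3}{5}, alpha*l = - \frac{\pi}{6}, so exp(alpha B) = cos(- \frac{\pi}{6}) + (sin(- \frac{\pi}{6})/(\frac{3}{5}))*B = \frac{\sqrt{3}}{2} + (- \frac{5}{6})*B.
Answer: \frac{\sqrt{3}}{2} - \frac{1}{2} e_{12}


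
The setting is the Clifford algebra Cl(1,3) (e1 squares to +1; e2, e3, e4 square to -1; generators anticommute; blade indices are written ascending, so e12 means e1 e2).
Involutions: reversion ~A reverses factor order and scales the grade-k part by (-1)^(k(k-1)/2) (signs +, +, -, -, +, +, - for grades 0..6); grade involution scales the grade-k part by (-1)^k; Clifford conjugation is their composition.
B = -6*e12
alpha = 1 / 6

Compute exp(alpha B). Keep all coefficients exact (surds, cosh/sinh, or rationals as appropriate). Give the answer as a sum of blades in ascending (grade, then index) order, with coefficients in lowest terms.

B^2 = (-6)^2*(e12)^2 = 36*(+1) = 36 (a basis 2-blade squares to minus the product of its generators' squares).
B^2 = 36 — hyperbolic case — the even/odd split gives cosh and sinh: l = 6, alpha*l = 1, so exp(alpha B) = cosh(1) + (sinh(1)/6)*B = cosh(1) + (sinh(1)/6)*B.
Answer: cosh(1) - sinh(1)*e12


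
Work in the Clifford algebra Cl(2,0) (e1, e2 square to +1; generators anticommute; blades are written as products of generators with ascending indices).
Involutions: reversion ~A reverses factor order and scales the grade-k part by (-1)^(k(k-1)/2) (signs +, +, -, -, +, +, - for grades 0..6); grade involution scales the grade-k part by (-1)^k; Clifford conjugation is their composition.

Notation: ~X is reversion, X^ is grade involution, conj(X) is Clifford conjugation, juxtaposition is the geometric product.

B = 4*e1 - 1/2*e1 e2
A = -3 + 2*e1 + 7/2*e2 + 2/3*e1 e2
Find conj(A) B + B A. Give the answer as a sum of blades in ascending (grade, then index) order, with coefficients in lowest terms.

first term: -25/3 - 55/4*e1 + 11/3*e2 + 31/2*e1 e2
second term: 25/3 - 55/4*e1 + 11/3*e2 + 31/2*e1 e2
Answer: -55/2*e1 + 22/3*e2 + 31*e1 e2


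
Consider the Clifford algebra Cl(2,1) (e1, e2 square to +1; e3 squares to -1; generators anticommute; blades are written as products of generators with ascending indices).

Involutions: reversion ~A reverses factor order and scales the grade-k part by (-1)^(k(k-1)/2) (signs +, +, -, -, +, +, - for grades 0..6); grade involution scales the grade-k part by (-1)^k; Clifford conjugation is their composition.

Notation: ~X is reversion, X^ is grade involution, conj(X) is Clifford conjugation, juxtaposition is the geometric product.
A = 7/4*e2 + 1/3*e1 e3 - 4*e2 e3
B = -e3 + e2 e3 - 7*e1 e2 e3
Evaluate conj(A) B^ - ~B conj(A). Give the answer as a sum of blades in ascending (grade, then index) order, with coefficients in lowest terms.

first term: 4 + 85/3*e1 - 5/3*e2 - 7/4*e3 - 1/3*e1 e2 + 49/4*e1 e3 - 7/4*e2 e3
second term: -4 + 85/3*e1 - 5/3*e2 - 7/4*e3 - 1/3*e1 e2 + 49/4*e1 e3 - 7/4*e2 e3
Answer: 8


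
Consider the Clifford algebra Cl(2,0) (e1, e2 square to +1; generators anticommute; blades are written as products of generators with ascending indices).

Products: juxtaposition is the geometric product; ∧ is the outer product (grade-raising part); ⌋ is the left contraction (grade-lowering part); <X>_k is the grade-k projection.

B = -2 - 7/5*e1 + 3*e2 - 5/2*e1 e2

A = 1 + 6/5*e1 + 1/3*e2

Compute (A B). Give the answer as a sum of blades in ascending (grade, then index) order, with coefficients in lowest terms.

step 1: -67/25 - 89/30*e1 - 2/3*e2 + 47/30*e1 e2
Answer: -67/25 - 89/30*e1 - 2/3*e2 + 47/30*e1 e2


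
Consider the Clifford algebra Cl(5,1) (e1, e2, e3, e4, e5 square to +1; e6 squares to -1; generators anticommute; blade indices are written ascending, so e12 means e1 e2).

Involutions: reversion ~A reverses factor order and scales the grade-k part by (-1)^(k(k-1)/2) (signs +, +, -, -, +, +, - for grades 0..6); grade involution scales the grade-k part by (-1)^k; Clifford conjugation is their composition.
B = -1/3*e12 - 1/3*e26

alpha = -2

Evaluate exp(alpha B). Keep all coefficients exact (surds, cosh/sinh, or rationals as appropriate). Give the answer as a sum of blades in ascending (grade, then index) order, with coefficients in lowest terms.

B^2 term by term: the squares give (-1/3)^2*(e12)^2 + (-1/3)^2*(e26)^2 = 1/9*(-1) + 1/9*(+1) = 0 (each basis 2-blade squares to minus the product of its generators' squares); cross terms between blades sharing an index anticommute and cancel. So B^2 = 0.
B^2 = 0, so the series closes: exp(alpha B) = 1 + alpha B (parabolic case).
Answer: 1 + 2/3*e12 + 2/3*e26


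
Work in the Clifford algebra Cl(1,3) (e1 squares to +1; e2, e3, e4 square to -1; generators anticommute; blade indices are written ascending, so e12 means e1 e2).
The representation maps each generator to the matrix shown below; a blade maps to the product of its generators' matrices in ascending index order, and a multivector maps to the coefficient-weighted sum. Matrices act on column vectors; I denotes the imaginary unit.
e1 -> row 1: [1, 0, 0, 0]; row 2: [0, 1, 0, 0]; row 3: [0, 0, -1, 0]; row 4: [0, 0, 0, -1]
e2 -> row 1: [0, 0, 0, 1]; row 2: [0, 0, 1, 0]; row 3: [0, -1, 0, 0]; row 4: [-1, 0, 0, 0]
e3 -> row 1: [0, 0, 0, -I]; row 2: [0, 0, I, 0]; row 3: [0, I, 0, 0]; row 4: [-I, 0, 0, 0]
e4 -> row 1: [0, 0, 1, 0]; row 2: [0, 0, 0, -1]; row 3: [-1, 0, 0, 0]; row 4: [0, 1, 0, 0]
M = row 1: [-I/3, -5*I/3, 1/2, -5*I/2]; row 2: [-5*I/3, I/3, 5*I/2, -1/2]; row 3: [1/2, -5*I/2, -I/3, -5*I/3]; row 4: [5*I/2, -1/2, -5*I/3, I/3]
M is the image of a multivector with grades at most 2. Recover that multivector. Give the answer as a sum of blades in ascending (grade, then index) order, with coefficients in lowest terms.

Method: the blade images are trace-orthogonal — tr(rho(e_A) rho(e_B)^-1) = 4 if A = B and 0 otherwise — and rho(e_A)^-1 = (e_A)^2 * rho(e_A) with (e_A)^2 = +1 or -1, so the coefficient of e_A in the preimage is (e_A)^2 * tr(M rho(e_A))/4.
Nonzero projections over blades of grade <= 2: e13: (e13)^2 = +1, tr(M rho(e13)) = 10, coefficient 5/2; e14: (e14)^2 = +1, tr(M rho(e14)) = 2, coefficient 1/2; e23: (e23)^2 = -1, tr(M rho(e23)) = -4/3, coefficient 1/3; e34: (e34)^2 = -1, tr(M rho(e34)) = -20/3, coefficient 5/3. Every other blade of grade <= 2 projects to 0.
Answer: 5/2*e13 + 1/2*e14 + 1/3*e23 + 5/3*e34


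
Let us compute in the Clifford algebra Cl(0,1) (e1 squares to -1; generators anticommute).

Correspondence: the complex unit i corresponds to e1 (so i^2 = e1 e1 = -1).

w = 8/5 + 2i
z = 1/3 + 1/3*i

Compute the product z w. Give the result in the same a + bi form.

In blades: z = 1/3 + 1/3*e1, w = 8/5 + 2*e1.
Distribute z over w term by term (generator squares from the signature, products reordered to ascending indices): (1/3)*w = 8/15 + 2/3*e1; (1/3*e1)*w = -2/3 + 8/15*e1.
Sum: -2/15 + 6/5*e1; translating back through the correspondence:
Answer: -2/15 + 6/5*i


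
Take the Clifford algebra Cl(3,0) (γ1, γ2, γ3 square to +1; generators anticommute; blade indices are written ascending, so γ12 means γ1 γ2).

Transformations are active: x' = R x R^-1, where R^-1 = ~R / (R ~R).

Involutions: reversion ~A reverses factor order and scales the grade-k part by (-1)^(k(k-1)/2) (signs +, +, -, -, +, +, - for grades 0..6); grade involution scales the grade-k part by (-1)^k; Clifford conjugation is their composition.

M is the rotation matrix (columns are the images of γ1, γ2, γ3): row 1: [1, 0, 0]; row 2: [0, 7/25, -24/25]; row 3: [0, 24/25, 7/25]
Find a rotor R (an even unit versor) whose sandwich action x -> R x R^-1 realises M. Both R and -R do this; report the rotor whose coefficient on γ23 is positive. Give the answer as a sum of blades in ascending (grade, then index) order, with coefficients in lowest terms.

Method: write R = a + b12*γ12 + b13*γ13 + b23*γ23 with a^2 + b12^2 + b13^2 + b23^2 = 1 (so R^-1 = ~R). Expanding the columns R e_j ~R gives tr M = 4a^2 - 1 and, from the antisymmetric part, M21 - M12 = -4a*b12, M13 - M31 = 4a*b13, M32 - M23 = -4a*b23.
Here tr M = 39/25, so a^2 = (1 + tr M)/4 = 16/25 and a = ±4/5. Taking a = 4/5: M21 - M12 = 0, M13 - M31 = 0, M32 - M23 = 48/25, giving b12 = 0, b13 = 0, b23 = -3/5, i.e. R = 4/5 - 3/5*γ23.
Its γ23 coefficient is negative, so report the other preimage -R.
Answer: -4/5 + 3/5*γ23. Key observation: the double cover Spin(3) -> SO(3) sends R and -R to the same matrix (trace 39/25 here), so the stated sign of the γ23 coefficient is what selects one sheet.


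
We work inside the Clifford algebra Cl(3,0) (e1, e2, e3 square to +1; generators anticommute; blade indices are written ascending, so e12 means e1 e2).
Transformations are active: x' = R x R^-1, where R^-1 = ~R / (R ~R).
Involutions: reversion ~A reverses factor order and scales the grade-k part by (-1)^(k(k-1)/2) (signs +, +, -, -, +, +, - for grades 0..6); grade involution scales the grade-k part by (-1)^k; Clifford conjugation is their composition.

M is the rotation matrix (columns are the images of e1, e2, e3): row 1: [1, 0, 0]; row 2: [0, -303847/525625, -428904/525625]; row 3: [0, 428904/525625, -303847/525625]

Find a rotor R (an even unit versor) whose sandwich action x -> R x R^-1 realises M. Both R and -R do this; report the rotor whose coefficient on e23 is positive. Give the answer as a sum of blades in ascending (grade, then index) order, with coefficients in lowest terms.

Method: write R = a + b12*e12 + b13*e13 + b23*e23 with a^2 + b12^2 + b13^2 + b23^2 = 1 (so R^-1 = ~R). Expanding the columns R e_j ~R gives tr M = 4a^2 - 1 and, from the antisymmetric part, M21 - M12 = -4a*b12, M13 - M31 = 4a*b13, M32 - M23 = -4a*b23.
Here tr M = -82069/525625, so a^2 = (1 + tr M)/4 = 110889/525625 and a = ±333/725. Taking a = 333/725: M21 - M12 = 0, M13 - M31 = 0, M32 - M23 = 857808/525625, giving b12 = 0, b13 = 0, b23 = -644/725, i.e. R = 333/725 - 644/725*e23.
Its e23 coefficient is negative, so report the other preimage -R.
Answer: -333/725 + 644/725*e23. Uniqueness: Spin(3) -> SO(3) maps R and -R to the same rotation of trace -82069/525625; fixing the sign of the e23 coefficient removes the ambiguity.


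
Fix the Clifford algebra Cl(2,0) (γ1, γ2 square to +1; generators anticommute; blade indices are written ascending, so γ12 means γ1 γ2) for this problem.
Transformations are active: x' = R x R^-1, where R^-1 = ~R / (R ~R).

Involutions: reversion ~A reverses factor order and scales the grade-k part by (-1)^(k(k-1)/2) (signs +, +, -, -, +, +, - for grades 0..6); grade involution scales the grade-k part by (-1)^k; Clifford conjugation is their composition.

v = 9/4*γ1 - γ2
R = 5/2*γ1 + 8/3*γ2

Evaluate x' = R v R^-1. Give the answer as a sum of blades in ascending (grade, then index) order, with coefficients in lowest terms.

~R = 5/2*γ1 + 8/3*γ2, and R ~R = 481/36, so R^-1 = ~R / (481/36).
R v = 71/24 - 17/2*γ12
Answer: -2199/1924*γ1 + 1049/481*γ2
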